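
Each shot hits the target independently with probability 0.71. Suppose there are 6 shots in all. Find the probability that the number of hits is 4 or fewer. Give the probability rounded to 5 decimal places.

X ~ Binomial(6, 0.71); P(X ≤ 4) = Σ C(6,k) p^k (1−p)^(6−k) over k:
  k=0: C(6,0)·0.71^0·0.29^6 = 0.0005948
  k=1: C(6,1)·0.71^1·0.29^5 = 0.0087377
  k=2: C(6,2)·0.71^2·0.29^4 = 0.0534811
  k=3: C(6,3)·0.71^3·0.29^3 = 0.1745818
  k=4: C(6,4)·0.71^4·0.29^2 = 0.3205684
Total = 0.5579638

0.55796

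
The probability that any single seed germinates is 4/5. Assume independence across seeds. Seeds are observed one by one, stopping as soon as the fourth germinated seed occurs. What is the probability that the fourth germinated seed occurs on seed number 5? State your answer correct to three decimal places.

0.328

Y = trial on which the fourth success occurs; negative binomial, r=4, p=0.80.
P(Y=5) = C(4,3) · p^4 · (1−p)^1
= 4 · 0.4096 · 0.2 = 0.32768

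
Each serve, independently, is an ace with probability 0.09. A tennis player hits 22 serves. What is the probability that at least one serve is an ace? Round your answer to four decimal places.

P(at least one) = 1 − P(none) = 1 − (1 − 0.09)^22
= 1 − 0.125577 = 0.874423

0.8744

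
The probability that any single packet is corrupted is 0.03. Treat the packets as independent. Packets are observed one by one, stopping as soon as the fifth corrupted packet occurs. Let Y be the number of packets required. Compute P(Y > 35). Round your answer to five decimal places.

0.99628

Needing more than 35 packets ⇔ fewer than 5 successes in the first 35. With X ~ Binomial(35, 0.03), P(Y > 35) = P(X ≤ 4).
  k=0: C(35,0)·0.03^0·0.97^35 = 0.3443584
  k=1: C(35,1)·0.03^1·0.97^34 = 0.3727591
  k=2: C(35,2)·0.03^2·0.97^33 = 0.1959867
  k=3: C(35,3)·0.03^3·0.97^32 = 0.0666759
  k=4: C(35,4)·0.03^4·0.97^31 = 0.0164971
P(X ≤ 4) = 0.9962773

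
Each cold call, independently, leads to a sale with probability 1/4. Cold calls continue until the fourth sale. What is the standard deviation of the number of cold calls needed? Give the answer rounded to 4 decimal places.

6.9282

Y = total cold calls until the fourth success; negative binomial with r=4, p=0.25.
SD(Y) = √[r(1−p)/p²] = √(48.000000) = 6.928203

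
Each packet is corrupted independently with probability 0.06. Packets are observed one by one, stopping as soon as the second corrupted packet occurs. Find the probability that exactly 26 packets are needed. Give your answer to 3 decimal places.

0.020

Y = trial on which the second success occurs; negative binomial, r=2, p=0.06.
P(Y=26) = C(25,1) · p^2 · (1−p)^24
= 25 · 0.0036 · 0.2265 = 0.02039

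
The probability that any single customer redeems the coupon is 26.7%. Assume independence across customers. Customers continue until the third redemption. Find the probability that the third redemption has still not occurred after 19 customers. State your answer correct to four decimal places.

Needing more than 19 customers ⇔ fewer than 3 successes in the first 19. With X ~ Binomial(19, 0.267), P(Y > 19) = P(X ≤ 2).
  k=0: C(19,0)·0.267^0·0.733^19 = 0.002735
  k=1: C(19,1)·0.267^1·0.733^18 = 0.018929
  k=2: C(19,2)·0.267^2·0.733^17 = 0.062056
P(X ≤ 2) = 0.083721

0.0837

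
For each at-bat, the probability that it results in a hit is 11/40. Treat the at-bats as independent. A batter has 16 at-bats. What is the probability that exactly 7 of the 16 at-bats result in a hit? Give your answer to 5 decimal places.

X ~ Binomial(n=16, p=0.275).
P(X=7) = C(16,7) · p^7 · (1−p)^9
= 11440 · 0.00011894 · 0.05534 = 0.0753003

0.07530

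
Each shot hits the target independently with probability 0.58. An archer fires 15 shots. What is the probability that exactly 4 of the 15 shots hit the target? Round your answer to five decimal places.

0.01108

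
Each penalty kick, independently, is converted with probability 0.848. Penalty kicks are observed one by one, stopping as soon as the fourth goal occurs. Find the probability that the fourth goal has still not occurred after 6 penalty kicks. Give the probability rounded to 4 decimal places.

Needing more than 6 penalty kicks ⇔ fewer than 4 successes in the first 6. With X ~ Binomial(6, 0.848), P(Y > 6) = P(X ≤ 3).
  k=0: C(6,0)·0.848^0·0.152^6 = 0.000012
  k=1: C(6,1)·0.848^1·0.152^5 = 0.000413
  k=2: C(6,2)·0.848^2·0.152^4 = 0.005758
  k=3: C(6,3)·0.848^3·0.152^3 = 0.042830
P(X ≤ 3) = 0.049013

0.0490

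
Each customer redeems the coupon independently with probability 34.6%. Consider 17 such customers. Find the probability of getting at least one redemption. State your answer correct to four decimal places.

0.9993

P(at least one) = 1 − P(none) = 1 − (1 − 0.346)^17
= 1 − 0.000733 = 0.999267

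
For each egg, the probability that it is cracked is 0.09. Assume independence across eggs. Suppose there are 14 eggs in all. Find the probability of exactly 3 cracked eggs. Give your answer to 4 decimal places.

X ~ Binomial(n=14, p=0.09).
P(X=3) = C(14,3) · p^3 · (1−p)^11
= 364 · 0.000729 · 0.35437 = 0.094034

0.0940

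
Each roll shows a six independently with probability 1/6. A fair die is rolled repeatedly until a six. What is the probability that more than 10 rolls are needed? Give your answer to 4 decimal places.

0.1615

Y = number of rolls to the first success; geometric, p = 0.166667.
P(Y > 10) = P(first 10 all fail) = (1−p)^10 = 0.161506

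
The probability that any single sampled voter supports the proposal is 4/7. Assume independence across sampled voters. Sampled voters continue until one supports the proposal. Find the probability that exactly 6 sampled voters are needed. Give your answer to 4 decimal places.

0.0083

Geometric (trials to first success), p = 0.571429.
P(Y = 6) = (1−p)^5 · p = 0.014458 · 0.571429 = 0.008262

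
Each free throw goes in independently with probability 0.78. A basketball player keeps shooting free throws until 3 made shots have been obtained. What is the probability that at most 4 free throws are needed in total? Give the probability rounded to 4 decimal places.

0.7878

Finishing within 4 free throws ⇔ at least 3 successes in the first 4. With X ~ Binomial(4, 0.78), P(Y ≤ 4) = 1 − P(X ≤ 2).
  k=0: C(4,0)·0.78^0·0.22^4 = 0.002343
  k=1: C(4,1)·0.78^1·0.22^3 = 0.033222
  k=2: C(4,2)·0.78^2·0.22^2 = 0.176679
1 − 0.212244 = 0.787756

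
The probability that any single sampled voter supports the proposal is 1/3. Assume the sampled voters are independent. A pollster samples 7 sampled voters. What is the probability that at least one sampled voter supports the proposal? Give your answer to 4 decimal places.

P(at least one) = 1 − P(none) = 1 − (1 − 0.333333)^7
= 1 − 0.058528 = 0.941472

0.9415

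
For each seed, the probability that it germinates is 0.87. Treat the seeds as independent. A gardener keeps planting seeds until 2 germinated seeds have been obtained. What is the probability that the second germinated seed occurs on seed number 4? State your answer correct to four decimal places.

Y = trial on which the second success occurs; negative binomial, r=2, p=0.87.
P(Y=4) = C(3,1) · p^2 · (1−p)^2
= 3 · 0.7569 · 0.0169 = 0.038375

0.0384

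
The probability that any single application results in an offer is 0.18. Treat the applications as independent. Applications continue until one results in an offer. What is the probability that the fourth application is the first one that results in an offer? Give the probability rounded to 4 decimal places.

Geometric (trials to first success), p = 0.18.
P(Y = 4) = (1−p)^3 · p = 0.55137 · 0.18 = 0.099246

0.0992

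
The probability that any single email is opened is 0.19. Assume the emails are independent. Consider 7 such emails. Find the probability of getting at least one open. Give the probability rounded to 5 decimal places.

0.77123

P(at least one) = 1 − P(none) = 1 − (1 − 0.19)^7
= 1 − 0.2287679 = 0.7712321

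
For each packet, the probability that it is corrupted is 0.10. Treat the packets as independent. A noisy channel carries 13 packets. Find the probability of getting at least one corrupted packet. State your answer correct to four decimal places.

0.7458

P(at least one) = 1 − P(none) = 1 − (1 − 0.10)^13
= 1 − 0.254187 = 0.745813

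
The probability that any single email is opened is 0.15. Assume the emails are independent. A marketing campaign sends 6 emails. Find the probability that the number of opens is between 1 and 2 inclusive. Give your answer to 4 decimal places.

X ~ Binomial(6, 0.15); P(1 ≤ X ≤ 2) = Σ C(6,k) p^k (1−p)^(6−k) over k:
  k=1: C(6,1)·0.15^1·0.85^5 = 0.399335
  k=2: C(6,2)·0.15^2·0.85^4 = 0.176177
Total = 0.575512

0.5755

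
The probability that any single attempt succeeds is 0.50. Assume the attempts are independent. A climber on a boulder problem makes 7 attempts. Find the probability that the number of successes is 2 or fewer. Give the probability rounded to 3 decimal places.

0.227

X ~ Binomial(7, 0.50); P(X ≤ 2) = Σ C(7,k) p^k (1−p)^(7−k) over k:
  k=0: C(7,0)·0.50^0·0.50^7 = 0.00781
  k=1: C(7,1)·0.50^1·0.50^6 = 0.05469
  k=2: C(7,2)·0.50^2·0.50^5 = 0.16406
Total = 0.22656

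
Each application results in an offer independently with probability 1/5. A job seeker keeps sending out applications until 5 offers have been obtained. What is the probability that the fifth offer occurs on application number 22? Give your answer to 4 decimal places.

0.0431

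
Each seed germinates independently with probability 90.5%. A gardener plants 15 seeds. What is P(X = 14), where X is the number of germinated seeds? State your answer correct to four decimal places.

X ~ Binomial(n=15, p=0.905).
P(X=14) = C(15,14) · p^14 · (1−p)^1
= 15 · 0.24722 · 0.095 = 0.352286

0.3523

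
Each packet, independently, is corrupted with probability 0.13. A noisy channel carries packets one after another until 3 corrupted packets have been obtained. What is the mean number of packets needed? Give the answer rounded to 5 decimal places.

Y = total packets until the third success; negative binomial with r=3, p=0.13.
E[Y] = r / p = 3 / 0.13 = 23.0769231

23.07692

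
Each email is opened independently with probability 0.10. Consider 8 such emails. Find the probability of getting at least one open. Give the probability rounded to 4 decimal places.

0.5695

P(at least one) = 1 − P(none) = 1 − (1 − 0.10)^8
= 1 − 0.430467 = 0.569533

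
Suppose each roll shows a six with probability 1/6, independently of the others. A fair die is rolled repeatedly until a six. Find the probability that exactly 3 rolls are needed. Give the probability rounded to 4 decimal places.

0.1157

Geometric (trials to first success), p = 0.166667.
P(Y = 3) = (1−p)^2 · p = 0.69444 · 0.166667 = 0.115741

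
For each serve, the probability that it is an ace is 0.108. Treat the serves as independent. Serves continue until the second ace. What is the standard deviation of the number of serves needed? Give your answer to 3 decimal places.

12.367

Y = total serves until the second success; negative binomial with r=2, p=0.108.
SD(Y) = √[r(1−p)/p²] = √(152.94925) = 12.36727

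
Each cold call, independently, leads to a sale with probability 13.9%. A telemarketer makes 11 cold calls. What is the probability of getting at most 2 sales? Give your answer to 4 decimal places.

0.8114

X ~ Binomial(11, 0.139); P(X ≤ 2) = Σ C(11,k) p^k (1−p)^(11−k) over k:
  k=0: C(11,0)·0.139^0·0.861^11 = 0.192768
  k=1: C(11,1)·0.139^1·0.861^10 = 0.342325
  k=2: C(11,2)·0.139^2·0.861^9 = 0.276325
Total = 0.811418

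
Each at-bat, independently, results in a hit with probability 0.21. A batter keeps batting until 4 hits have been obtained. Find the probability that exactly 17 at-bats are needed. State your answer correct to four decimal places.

Y = trial on which the fourth success occurs; negative binomial, r=4, p=0.21.
P(Y=17) = C(16,3) · p^4 · (1−p)^13
= 560 · 0.0019448 · 0.046682 = 0.050841

0.0508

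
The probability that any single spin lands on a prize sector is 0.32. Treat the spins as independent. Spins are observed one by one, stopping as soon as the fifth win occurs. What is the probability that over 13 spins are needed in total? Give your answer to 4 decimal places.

0.5933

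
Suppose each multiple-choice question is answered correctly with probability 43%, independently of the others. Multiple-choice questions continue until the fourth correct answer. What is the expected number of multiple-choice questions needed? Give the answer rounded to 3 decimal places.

Y = total multiple-choice questions until the fourth success; negative binomial with r=4, p=0.43.
E[Y] = r / p = 4 / 0.43 = 9.30233

9.302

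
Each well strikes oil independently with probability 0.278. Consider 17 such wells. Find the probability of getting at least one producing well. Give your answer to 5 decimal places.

0.99606

P(at least one) = 1 − P(none) = 1 − (1 − 0.278)^17
= 1 − 0.0039367 = 0.9960633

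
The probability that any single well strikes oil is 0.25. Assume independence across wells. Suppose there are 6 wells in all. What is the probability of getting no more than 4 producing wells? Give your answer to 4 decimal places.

0.9954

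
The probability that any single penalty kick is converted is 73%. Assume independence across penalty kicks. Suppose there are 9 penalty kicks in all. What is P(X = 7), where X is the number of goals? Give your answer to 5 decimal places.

X ~ Binomial(n=9, p=0.73).
P(X=7) = C(9,7) · p^7 · (1−p)^2
= 36 · 0.11047 · 0.0729 = 0.2899279

0.28993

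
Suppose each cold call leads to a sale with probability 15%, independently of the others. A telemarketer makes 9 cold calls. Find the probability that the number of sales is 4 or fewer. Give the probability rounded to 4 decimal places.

0.9944

X ~ Binomial(9, 0.15); P(X ≤ 4) = Σ C(9,k) p^k (1−p)^(9−k) over k:
  k=0: C(9,0)·0.15^0·0.85^9 = 0.231617
  k=1: C(9,1)·0.15^1·0.85^8 = 0.367862
  k=2: C(9,2)·0.15^2·0.85^7 = 0.259667
  k=3: C(9,3)·0.15^3·0.85^6 = 0.106922
  k=4: C(9,4)·0.15^4·0.85^5 = 0.028303
Total = 0.994371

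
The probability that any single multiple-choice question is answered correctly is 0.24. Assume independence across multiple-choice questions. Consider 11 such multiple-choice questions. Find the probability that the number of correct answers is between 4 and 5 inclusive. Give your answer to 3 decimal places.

0.231

X ~ Binomial(11, 0.24); P(4 ≤ X ≤ 5) = Σ C(11,k) p^k (1−p)^(11−k) over k:
  k=4: C(11,4)·0.24^4·0.76^7 = 0.16034
  k=5: C(11,5)·0.24^5·0.76^6 = 0.07089
Total = 0.23123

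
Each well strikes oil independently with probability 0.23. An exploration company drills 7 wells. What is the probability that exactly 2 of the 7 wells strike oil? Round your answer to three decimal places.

X ~ Binomial(n=7, p=0.23).
P(X=2) = C(7,2) · p^2 · (1−p)^5
= 21 · 0.0529 · 0.27068 = 0.30070

0.301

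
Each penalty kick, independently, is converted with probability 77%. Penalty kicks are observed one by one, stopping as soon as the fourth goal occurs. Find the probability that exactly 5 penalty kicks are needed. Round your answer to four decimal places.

0.3234

Y = trial on which the fourth success occurs; negative binomial, r=4, p=0.77.
P(Y=5) = C(4,3) · p^4 · (1−p)^1
= 4 · 0.35153 · 0.23 = 0.323408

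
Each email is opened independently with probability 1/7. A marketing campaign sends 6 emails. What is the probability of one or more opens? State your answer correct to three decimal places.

0.603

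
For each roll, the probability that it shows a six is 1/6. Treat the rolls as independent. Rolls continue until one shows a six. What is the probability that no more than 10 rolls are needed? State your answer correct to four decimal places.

0.8385

Y = number of rolls to the first success; geometric, p = 0.166667.
P(Y ≤ 10) = 1 − (1−p)^10 = 1 − 0.161506 = 0.838494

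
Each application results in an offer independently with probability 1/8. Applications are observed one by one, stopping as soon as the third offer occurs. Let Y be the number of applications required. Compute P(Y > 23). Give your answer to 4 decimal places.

0.4381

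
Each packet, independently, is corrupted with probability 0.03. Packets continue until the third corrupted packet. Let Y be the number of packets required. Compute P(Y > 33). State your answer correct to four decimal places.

0.9244

Needing more than 33 packets ⇔ fewer than 3 successes in the first 33. With X ~ Binomial(33, 0.03), P(Y > 33) = P(X ≤ 2).
  k=0: C(33,0)·0.03^0·0.97^33 = 0.365988
  k=1: C(33,1)·0.03^1·0.97^32 = 0.373534
  k=2: C(33,2)·0.03^2·0.97^31 = 0.184842
P(X ≤ 2) = 0.924365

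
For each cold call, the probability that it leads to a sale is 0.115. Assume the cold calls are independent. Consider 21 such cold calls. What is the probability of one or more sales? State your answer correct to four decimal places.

0.9231

P(at least one) = 1 − P(none) = 1 − (1 − 0.115)^21
= 1 − 0.076879 = 0.923121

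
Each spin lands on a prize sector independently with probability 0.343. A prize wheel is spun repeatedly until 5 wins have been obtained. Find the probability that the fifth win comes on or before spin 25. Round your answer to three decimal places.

0.963

Finishing within 25 spins ⇔ at least 5 successes in the first 25. With X ~ Binomial(25, 0.343), P(Y ≤ 25) = 1 − P(X ≤ 4).
  k=0: C(25,0)·0.343^0·0.657^25 = 0.00003
  k=1: C(25,1)·0.343^1·0.657^24 = 0.00036
  k=2: C(25,2)·0.343^2·0.657^23 = 0.00225
  k=3: C(25,3)·0.343^3·0.657^22 = 0.00900
  k=4: C(25,4)·0.343^4·0.657^21 = 0.02583
1 − 0.03746 = 0.96254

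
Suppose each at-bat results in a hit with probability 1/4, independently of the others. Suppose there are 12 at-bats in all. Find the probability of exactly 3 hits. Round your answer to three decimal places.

X ~ Binomial(n=12, p=0.25).
P(X=3) = C(12,3) · p^3 · (1−p)^9
= 220 · 0.015625 · 0.075085 = 0.25810

0.258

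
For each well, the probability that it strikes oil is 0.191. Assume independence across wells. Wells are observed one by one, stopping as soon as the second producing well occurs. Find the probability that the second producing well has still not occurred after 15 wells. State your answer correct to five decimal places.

Needing more than 15 wells ⇔ fewer than 2 successes in the first 15. With X ~ Binomial(15, 0.191), P(Y > 15) = P(X ≤ 1).
  k=0: C(15,0)·0.191^0·0.809^15 = 0.0416129
  k=1: C(15,1)·0.191^1·0.809^14 = 0.1473683
P(X ≤ 1) = 0.1889811

0.18898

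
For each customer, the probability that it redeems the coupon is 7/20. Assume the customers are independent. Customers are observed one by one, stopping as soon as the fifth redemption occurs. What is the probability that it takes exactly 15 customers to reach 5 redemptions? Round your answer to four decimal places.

0.0708

Y = trial on which the fifth success occurs; negative binomial, r=5, p=0.35.
P(Y=15) = C(14,4) · p^5 · (1−p)^10
= 1001 · 0.0052522 · 0.013463 = 0.070780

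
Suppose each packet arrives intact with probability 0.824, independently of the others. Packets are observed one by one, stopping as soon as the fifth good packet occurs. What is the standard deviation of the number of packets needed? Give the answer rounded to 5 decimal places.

1.13845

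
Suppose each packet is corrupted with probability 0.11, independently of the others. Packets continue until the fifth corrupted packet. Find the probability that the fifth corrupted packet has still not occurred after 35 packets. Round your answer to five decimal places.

Needing more than 35 packets ⇔ fewer than 5 successes in the first 35. With X ~ Binomial(35, 0.11), P(Y > 35) = P(X ≤ 4).
  k=0: C(35,0)·0.11^0·0.89^35 = 0.0169297
  k=1: C(35,1)·0.11^1·0.89^34 = 0.0732354
  k=2: C(35,2)·0.11^2·0.89^33 = 0.1538766
  k=3: C(35,3)·0.11^3·0.89^32 = 0.2092030
  k=4: C(35,4)·0.11^4·0.89^31 = 0.2068524
P(X ≤ 4) = 0.6600971

0.66010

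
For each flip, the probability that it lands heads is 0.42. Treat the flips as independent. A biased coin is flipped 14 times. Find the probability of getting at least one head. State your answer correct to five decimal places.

0.99951

P(at least one) = 1 − P(none) = 1 − (1 − 0.42)^14
= 1 − 0.0004875 = 0.9995125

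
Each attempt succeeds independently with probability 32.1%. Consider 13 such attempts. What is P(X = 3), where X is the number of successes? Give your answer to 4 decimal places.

0.1971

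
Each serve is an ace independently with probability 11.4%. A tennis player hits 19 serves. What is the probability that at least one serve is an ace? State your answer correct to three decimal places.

0.900

P(at least one) = 1 − P(none) = 1 − (1 − 0.114)^19
= 1 − 0.10029 = 0.89971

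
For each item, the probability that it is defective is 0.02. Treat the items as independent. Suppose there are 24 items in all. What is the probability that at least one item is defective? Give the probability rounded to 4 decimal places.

P(at least one) = 1 − P(none) = 1 − (1 − 0.02)^24
= 1 − 0.615780 = 0.384220

0.3842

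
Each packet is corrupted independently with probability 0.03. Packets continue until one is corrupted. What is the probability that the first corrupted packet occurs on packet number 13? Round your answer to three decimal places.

0.021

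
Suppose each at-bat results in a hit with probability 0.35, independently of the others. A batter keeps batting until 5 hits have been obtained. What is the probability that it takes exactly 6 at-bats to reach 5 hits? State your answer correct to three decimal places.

Y = trial on which the fifth success occurs; negative binomial, r=5, p=0.35.
P(Y=6) = C(5,4) · p^5 · (1−p)^1
= 5 · 0.0052522 · 0.65 = 0.01707

0.017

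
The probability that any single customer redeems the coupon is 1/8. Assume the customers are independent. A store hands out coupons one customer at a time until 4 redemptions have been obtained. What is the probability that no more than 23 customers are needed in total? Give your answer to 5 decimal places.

Finishing within 23 customers ⇔ at least 4 successes in the first 23. With X ~ Binomial(23, 0.125), P(Y ≤ 23) = 1 − P(X ≤ 3).
  k=0: C(23,0)·0.125^0·0.875^23 = 0.0463645
  k=1: C(23,1)·0.125^1·0.875^22 = 0.1523404
  k=2: C(23,2)·0.125^2·0.875^21 = 0.2393920
  k=3: C(23,3)·0.125^3·0.875^20 = 0.2393920
1 − 0.6774889 = 0.3225111

0.32251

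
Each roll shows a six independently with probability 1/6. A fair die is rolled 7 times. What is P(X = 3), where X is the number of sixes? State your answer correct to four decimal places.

X ~ Binomial(n=7, p=0.166667).
P(X=3) = C(7,3) · p^3 · (1−p)^4
= 35 · 0.0046296 · 0.48225 = 0.078143

0.0781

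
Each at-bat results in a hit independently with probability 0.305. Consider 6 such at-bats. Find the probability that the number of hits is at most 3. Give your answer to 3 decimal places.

X ~ Binomial(6, 0.305); P(X ≤ 3) = Σ C(6,k) p^k (1−p)^(6−k) over k:
  k=0: C(6,0)·0.305^0·0.695^6 = 0.11270
  k=1: C(6,1)·0.305^1·0.695^5 = 0.29674
  k=2: C(6,2)·0.305^2·0.695^4 = 0.32556
  k=3: C(6,3)·0.305^3·0.695^3 = 0.19050
Total = 0.92549

0.925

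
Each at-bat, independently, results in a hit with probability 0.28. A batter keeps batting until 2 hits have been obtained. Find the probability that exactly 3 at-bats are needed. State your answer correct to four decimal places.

0.1129

Y = trial on which the second success occurs; negative binomial, r=2, p=0.28.
P(Y=3) = C(2,1) · p^2 · (1−p)^1
= 2 · 0.0784 · 0.72 = 0.112896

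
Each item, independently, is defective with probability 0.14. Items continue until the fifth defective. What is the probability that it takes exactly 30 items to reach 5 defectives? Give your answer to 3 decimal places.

0.029

Y = trial on which the fifth success occurs; negative binomial, r=5, p=0.14.
P(Y=30) = C(29,4) · p^5 · (1−p)^25
= 23751 · 5.3782e-05 · 0.023039 = 0.02943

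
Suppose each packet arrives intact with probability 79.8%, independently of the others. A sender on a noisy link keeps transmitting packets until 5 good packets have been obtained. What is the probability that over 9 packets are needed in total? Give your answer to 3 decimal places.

Needing more than 9 packets ⇔ fewer than 5 successes in the first 9. With X ~ Binomial(9, 0.798), P(Y > 9) = P(X ≤ 4).
  k=0: C(9,0)·0.798^0·0.202^9 = 0.00000
  k=1: C(9,1)·0.798^1·0.202^8 = 0.00002
  k=2: C(9,2)·0.798^2·0.202^7 = 0.00031
  k=3: C(9,3)·0.798^3·0.202^6 = 0.00290
  k=4: C(9,4)·0.798^4·0.202^5 = 0.01718
P(X ≤ 4) = 0.02042

0.020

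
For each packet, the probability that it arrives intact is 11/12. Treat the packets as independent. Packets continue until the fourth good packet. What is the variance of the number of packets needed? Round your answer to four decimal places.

Y = total packets until the fourth success; negative binomial with r=4, p=0.916667.
Var(Y) = r(1−p)/p² = 4·0.083333 / 0.916667² = 0.396694

0.3967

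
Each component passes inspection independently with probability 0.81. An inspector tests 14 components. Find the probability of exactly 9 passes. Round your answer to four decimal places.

X ~ Binomial(n=14, p=0.81).
P(X=9) = C(14,9) · p^9 · (1−p)^5
= 2002 · 0.15009 · 0.00024761 = 0.074404

0.0744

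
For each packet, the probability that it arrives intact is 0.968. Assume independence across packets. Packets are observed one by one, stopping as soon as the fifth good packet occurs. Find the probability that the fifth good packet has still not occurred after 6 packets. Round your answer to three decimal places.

Needing more than 6 packets ⇔ fewer than 5 successes in the first 6. With X ~ Binomial(6, 0.968), P(Y > 6) = P(X ≤ 4).
  k=0: C(6,0)·0.968^0·0.032^6 = 0.00000
  k=1: C(6,1)·0.968^1·0.032^5 = 0.00000
  k=2: C(6,2)·0.968^2·0.032^4 = 0.00001
  k=3: C(6,3)·0.968^3·0.032^3 = 0.00059
  k=4: C(6,4)·0.968^4·0.032^2 = 0.01349
P(X ≤ 4) = 0.01410

0.014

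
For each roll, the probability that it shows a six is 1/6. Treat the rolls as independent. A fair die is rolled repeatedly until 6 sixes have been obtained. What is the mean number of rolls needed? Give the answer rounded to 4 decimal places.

36.0000

Y = total rolls until the sixth success; negative binomial with r=6, p=0.166667.
E[Y] = r / p = 6 / 0.166667 = 36.000000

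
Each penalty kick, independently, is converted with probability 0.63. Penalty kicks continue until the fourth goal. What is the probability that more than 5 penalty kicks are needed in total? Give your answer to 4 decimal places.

Needing more than 5 penalty kicks ⇔ fewer than 4 successes in the first 5. With X ~ Binomial(5, 0.63), P(Y > 5) = P(X ≤ 3).
  k=0: C(5,0)·0.63^0·0.37^5 = 0.006934
  k=1: C(5,1)·0.63^1·0.37^4 = 0.059036
  k=2: C(5,2)·0.63^2·0.37^3 = 0.201042
  k=3: C(5,3)·0.63^3·0.37^2 = 0.342314
P(X ≤ 3) = 0.609327

0.6093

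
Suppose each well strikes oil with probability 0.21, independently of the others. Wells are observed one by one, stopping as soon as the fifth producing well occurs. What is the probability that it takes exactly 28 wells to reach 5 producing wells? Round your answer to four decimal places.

0.0317

Y = trial on which the fifth success occurs; negative binomial, r=5, p=0.21.
P(Y=28) = C(27,4) · p^5 · (1−p)^23
= 17550 · 0.00040841 · 0.00442 = 0.031681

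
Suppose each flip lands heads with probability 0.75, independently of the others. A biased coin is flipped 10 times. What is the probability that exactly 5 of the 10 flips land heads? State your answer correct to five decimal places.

X ~ Binomial(n=10, p=0.75).
P(X=5) = C(10,5) · p^5 · (1−p)^5
= 252 · 0.2373 · 0.00097656 = 0.0583992

0.05840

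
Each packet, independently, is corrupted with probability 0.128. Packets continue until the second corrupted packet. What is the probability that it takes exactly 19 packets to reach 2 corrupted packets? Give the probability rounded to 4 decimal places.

Y = trial on which the second success occurs; negative binomial, r=2, p=0.128.
P(Y=19) = C(18,1) · p^2 · (1−p)^17
= 18 · 0.016384 · 0.09745 = 0.028739

0.0287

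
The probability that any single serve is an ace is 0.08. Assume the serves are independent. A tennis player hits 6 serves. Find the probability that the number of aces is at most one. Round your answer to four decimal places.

0.9227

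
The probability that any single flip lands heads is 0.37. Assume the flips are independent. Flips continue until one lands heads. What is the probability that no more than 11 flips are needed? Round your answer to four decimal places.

0.9938

Y = number of flips to the first success; geometric, p = 0.37.
P(Y ≤ 11) = 1 − (1−p)^11 = 1 − 0.006205 = 0.993795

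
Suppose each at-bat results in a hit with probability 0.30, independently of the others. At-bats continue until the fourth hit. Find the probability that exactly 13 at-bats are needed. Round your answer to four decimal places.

0.0719

Y = trial on which the fourth success occurs; negative binomial, r=4, p=0.30.
P(Y=13) = C(12,3) · p^4 · (1−p)^9
= 220 · 0.0081 · 0.040354 = 0.071910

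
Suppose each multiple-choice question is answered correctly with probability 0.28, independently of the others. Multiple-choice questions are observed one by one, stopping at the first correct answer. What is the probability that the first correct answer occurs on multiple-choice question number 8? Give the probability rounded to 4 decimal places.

0.0281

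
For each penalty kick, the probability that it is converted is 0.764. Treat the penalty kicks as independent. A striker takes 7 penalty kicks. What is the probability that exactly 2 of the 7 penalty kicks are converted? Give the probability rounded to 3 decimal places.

0.009

X ~ Binomial(n=7, p=0.764).
P(X=2) = C(7,2) · p^2 · (1−p)^5
= 21 · 0.5837 · 0.00073208 = 0.00897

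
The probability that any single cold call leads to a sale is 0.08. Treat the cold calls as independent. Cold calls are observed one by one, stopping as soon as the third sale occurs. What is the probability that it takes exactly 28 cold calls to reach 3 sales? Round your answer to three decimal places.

Y = trial on which the third success occurs; negative binomial, r=3, p=0.08.
P(Y=28) = C(27,2) · p^3 · (1−p)^25
= 351 · 0.000512 · 0.12436 = 0.02235

0.022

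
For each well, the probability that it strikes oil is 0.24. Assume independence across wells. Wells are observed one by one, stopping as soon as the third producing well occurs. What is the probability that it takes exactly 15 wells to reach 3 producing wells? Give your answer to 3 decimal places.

Y = trial on which the third success occurs; negative binomial, r=3, p=0.24.
P(Y=15) = C(14,2) · p^3 · (1−p)^12
= 91 · 0.013824 · 0.037133 = 0.04671

0.047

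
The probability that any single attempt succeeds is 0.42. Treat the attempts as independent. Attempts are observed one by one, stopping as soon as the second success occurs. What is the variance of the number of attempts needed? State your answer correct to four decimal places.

6.5760

Y = total attempts until the second success; negative binomial with r=2, p=0.42.
Var(Y) = r(1−p)/p² = 2·0.58 / 0.42² = 6.575964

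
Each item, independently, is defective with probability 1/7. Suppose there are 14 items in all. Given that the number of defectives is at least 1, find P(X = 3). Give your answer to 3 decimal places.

X ~ Binomial(14, 0.142857). Want P(X=3 | X≥1) = P(X=3) / P(X≥1).
P(X=3) = C(14,3)·0.142857^3·0.857143^11 = 0.19471
P(X≥1) = 1 − 0.11554 = 0.88446
Ratio = 0.19471 / 0.88446 = 0.22015

0.220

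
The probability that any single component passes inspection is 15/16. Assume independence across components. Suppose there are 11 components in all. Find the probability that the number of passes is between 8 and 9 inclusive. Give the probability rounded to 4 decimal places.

0.1442

X ~ Binomial(11, 0.9375); P(8 ≤ X ≤ 9) = Σ C(11,k) p^k (1−p)^(11−k) over k:
  k=8: C(11,8)·0.9375^8·0.0625^3 = 0.024038
  k=9: C(11,9)·0.9375^9·0.0625^2 = 0.120189
Total = 0.144227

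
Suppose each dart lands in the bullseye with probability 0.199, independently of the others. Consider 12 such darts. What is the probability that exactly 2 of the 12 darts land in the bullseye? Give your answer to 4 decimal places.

X ~ Binomial(n=12, p=0.199).
P(X=2) = C(12,2) · p^2 · (1−p)^10
= 66 · 0.039601 · 0.10872 = 0.284168

0.2842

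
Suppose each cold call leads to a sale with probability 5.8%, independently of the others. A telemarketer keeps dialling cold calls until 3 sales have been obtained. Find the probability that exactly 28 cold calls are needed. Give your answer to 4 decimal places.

0.0154

Y = trial on which the third success occurs; negative binomial, r=3, p=0.058.
P(Y=28) = C(27,2) · p^3 · (1−p)^25
= 351 · 0.00019511 · 0.22453 = 0.015377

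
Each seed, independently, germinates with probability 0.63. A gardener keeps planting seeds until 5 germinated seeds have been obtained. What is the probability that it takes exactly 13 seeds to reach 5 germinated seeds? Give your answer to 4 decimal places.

0.0173

Y = trial on which the fifth success occurs; negative binomial, r=5, p=0.63.
P(Y=13) = C(12,4) · p^5 · (1−p)^8
= 495 · 0.099244 · 0.00035125 = 0.017255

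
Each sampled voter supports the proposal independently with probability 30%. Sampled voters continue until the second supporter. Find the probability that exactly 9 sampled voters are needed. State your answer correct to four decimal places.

Y = trial on which the second success occurs; negative binomial, r=2, p=0.30.
P(Y=9) = C(8,1) · p^2 · (1−p)^7
= 8 · 0.09 · 0.082354 = 0.059295

0.0593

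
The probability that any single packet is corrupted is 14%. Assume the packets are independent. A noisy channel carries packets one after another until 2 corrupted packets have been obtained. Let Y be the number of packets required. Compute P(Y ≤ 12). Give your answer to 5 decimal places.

0.51659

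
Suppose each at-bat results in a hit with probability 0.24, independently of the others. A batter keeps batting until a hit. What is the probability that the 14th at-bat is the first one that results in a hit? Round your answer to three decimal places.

Geometric (trials to first success), p = 0.24.
P(Y = 14) = (1−p)^13 · p = 0.028221 · 0.24 = 0.00677

0.007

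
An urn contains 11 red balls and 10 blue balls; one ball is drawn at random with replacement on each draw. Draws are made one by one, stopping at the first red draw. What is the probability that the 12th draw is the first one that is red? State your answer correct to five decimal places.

0.00015

Geometric (trials to first success), p = 0.523810.
P(Y = 12) = (1−p)^11 · p = 0.00028549 · 0.523810 = 0.0001495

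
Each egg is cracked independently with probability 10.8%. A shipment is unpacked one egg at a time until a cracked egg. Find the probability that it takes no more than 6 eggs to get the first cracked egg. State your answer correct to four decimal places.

0.4963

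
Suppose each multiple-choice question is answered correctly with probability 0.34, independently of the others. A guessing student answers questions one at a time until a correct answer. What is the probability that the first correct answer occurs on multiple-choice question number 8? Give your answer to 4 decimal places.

0.0185

Geometric (trials to first success), p = 0.34.
P(Y = 8) = (1−p)^7 · p = 0.054552 · 0.34 = 0.018548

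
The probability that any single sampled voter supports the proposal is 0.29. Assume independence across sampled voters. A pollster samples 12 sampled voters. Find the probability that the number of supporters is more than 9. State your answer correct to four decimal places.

0.0002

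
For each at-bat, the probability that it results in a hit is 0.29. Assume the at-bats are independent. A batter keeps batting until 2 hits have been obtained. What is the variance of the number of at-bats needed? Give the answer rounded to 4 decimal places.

16.8847

Y = total at-bats until the second success; negative binomial with r=2, p=0.29.
Var(Y) = r(1−p)/p² = 2·0.71 / 0.29² = 16.884661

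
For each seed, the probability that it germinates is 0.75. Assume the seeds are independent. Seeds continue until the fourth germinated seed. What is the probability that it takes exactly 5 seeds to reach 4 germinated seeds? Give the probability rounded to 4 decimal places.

Y = trial on which the fourth success occurs; negative binomial, r=4, p=0.75.
P(Y=5) = C(4,3) · p^4 · (1−p)^1
= 4 · 0.31641 · 0.25 = 0.316406

0.3164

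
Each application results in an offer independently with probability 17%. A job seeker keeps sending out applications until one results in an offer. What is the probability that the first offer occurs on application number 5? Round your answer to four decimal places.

0.0807

Geometric (trials to first success), p = 0.17.
P(Y = 5) = (1−p)^4 · p = 0.47458 · 0.17 = 0.080679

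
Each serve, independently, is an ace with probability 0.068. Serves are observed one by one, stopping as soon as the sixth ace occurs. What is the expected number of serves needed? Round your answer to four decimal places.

88.2353

Y = total serves until the sixth success; negative binomial with r=6, p=0.068.
E[Y] = r / p = 6 / 0.068 = 88.235294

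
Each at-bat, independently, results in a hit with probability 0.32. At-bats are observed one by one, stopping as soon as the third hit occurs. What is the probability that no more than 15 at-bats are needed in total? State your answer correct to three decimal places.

Finishing within 15 at-bats ⇔ at least 3 successes in the first 15. With X ~ Binomial(15, 0.32), P(Y ≤ 15) = 1 − P(X ≤ 2).
  k=0: C(15,0)·0.32^0·0.68^15 = 0.00307
  k=1: C(15,1)·0.32^1·0.68^14 = 0.02170
  k=2: C(15,2)·0.32^2·0.68^13 = 0.07147
1 − 0.09624 = 0.90376

0.904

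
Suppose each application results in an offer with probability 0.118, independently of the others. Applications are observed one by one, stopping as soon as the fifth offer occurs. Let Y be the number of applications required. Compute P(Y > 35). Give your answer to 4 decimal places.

0.6021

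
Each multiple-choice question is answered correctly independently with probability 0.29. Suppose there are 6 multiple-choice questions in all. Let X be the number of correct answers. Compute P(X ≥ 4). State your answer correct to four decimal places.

X ~ Binomial(6, 0.29); P(X ≥ 4) = Σ C(6,k) p^k (1−p)^(6−k) over k:
  k=4: C(6,4)·0.29^4·0.71^2 = 0.053481
  k=5: C(6,5)·0.29^5·0.71^1 = 0.008738
  k=6: C(6,6)·0.29^6·0.71^0 = 0.000595
Total = 0.062814

0.0628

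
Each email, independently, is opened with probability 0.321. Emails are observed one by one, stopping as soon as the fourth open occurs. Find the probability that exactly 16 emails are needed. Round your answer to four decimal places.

0.0464

Y = trial on which the fourth success occurs; negative binomial, r=4, p=0.321.
P(Y=16) = C(15,3) · p^4 · (1−p)^12
= 455 · 0.010617 · 0.0096037 = 0.046395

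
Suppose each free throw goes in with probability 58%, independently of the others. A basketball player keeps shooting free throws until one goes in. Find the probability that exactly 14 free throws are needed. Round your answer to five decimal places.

0.00001

Geometric (trials to first success), p = 0.58.
P(Y = 14) = (1−p)^13 · p = 1.2654e-05 · 0.58 = 0.0000073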